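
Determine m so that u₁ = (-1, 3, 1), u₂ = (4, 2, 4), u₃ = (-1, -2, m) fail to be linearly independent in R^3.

m = -13/7

Place the vectors as rows of a 3×3 matrix; dependence ⇔ determinant zero.
Expanding, det = -14*m - 26.
This vanishes exactly when m = -13/7.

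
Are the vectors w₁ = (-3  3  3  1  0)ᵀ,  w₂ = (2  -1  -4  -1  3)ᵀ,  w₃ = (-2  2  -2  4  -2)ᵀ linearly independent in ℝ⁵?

Place the vectors as rows of a 3×5 matrix and reduce to echelon form.
The reduction yields 3 nonzero rows, so the rank is 3.
Since rank = 3 (the number of vectors), the set is linearly independent.

linearly independent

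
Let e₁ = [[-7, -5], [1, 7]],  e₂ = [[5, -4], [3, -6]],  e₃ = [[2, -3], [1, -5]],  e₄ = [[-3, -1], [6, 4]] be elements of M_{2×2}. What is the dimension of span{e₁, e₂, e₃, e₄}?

4

Pass to coordinate vectors with respect to the basis {E₁₁, E₁₂, E₂₁, E₂₂}.
Put the 4×4 matrix [e₁|e₂|e₃|e₄] into echelon form.
Exactly 4 pivots survive; hence the rank is 4.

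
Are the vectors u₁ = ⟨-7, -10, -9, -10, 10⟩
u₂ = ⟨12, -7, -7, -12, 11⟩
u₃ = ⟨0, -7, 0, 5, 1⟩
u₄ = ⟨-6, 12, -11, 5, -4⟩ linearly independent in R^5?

linearly independent

Place the vectors as rows of a 4×5 matrix and reduce to echelon form.
The reduction yields 4 nonzero rows, so the rank is 4.
Since rank = 4 (the number of vectors), the set is linearly independent.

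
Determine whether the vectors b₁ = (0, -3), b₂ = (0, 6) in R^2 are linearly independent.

linearly dependent

Row-reduce the matrix whose columns are b₁, b₂.
The reduction yields 1 nonzero row, so the rank is 1.
Since rank 1 < 2, the set is linearly dependent.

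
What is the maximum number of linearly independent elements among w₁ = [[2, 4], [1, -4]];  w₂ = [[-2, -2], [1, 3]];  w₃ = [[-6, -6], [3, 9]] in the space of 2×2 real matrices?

2

Pass to coordinate vectors with respect to the basis {E₁₁, E₁₂, E₂₁, E₂₂}.
Form the matrix with w₁, w₂, w₃ as columns and reduce.
Reduction leaves 2 leading entries, giving rank 2.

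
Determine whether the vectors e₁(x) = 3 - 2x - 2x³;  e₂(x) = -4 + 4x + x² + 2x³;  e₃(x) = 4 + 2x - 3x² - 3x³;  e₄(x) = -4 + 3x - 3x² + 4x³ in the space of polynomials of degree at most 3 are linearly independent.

Write each element as a coordinate vector in ℝ⁴ using {1, x, …, x³}.
Place the vectors as rows of a 4×4 matrix and reduce to echelon form.
The reduction yields 4 nonzero rows, so the rank is 4.
Since rank = 4 (the number of vectors), the set is linearly independent.

linearly independent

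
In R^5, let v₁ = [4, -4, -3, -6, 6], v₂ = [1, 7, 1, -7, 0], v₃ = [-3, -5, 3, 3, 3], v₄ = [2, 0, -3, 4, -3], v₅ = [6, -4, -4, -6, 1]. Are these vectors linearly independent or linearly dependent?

Form the 5×5 matrix with these as columns; its determinant is -1480.
A nonzero determinant means the columns are linearly independent.

linearly independent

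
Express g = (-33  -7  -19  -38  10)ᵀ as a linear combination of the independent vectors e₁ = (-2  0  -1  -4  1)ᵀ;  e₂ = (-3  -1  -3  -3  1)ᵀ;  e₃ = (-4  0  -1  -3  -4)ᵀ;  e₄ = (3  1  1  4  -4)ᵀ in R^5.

g = 2e₁ + 4e₂ + 2e₃ - 3e₄

Write g = c₁e₁ + … + c₄e₄ and equate components.
The system has the unique solution (c₁, …, c₄) = (2, 4, 2, -3).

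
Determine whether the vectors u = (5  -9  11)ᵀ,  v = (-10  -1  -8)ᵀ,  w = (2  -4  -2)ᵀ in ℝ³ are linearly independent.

Row-reduce the matrix whose columns are u, v, w.
The reduction yields 3 nonzero rows, so the rank is 3.
Since rank = 3 (the number of vectors), the set is linearly independent.

linearly independent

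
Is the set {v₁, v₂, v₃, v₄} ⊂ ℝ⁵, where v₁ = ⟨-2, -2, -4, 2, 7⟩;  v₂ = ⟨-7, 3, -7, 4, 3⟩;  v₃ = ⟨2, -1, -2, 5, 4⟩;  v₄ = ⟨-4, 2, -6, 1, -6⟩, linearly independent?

Place the vectors as rows of a 4×5 matrix and reduce to echelon form.
The reduction yields 4 nonzero rows, so the rank is 4.
Since rank = 4 (the number of vectors), the set is linearly independent.

linearly independent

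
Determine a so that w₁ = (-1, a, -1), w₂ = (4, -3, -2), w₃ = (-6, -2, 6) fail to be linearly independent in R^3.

a = 4

The set is linearly dependent precisely when det[w₁; w₂; w₃] = 0.
Expanding, det = 48 - 12*a.
Solving 48 - 12*a = 0 yields a = 4.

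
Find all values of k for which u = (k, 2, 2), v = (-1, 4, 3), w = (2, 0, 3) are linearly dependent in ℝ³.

The vectors are dependent exactly when the determinant of the matrix with rows u, v, w vanishes.
Cofactor expansion gives det = 12*k + 2.
This vanishes exactly when k = -1/6.

k = -1/6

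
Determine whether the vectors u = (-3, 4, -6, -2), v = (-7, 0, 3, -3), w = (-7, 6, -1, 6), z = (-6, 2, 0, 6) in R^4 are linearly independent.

The matrix [u|v|w|z] has determinant 1430.
A nonzero determinant means the columns are linearly independent.

linearly independent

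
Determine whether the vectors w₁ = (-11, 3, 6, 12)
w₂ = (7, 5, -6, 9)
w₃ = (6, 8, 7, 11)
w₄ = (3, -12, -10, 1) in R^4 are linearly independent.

linearly independent

The matrix [w₁|w₂|w₃|w₄] has determinant -26457.
A nonzero determinant means the columns are linearly independent.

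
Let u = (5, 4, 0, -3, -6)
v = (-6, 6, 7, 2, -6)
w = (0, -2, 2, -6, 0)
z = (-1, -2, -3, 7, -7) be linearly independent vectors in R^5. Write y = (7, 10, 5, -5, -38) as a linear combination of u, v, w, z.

Solve the system with u, v, w, z as columns and y as the right-hand side.
The system has the unique solution (a₁, …, a₄) = (3, 1, 2, 2).

y = 3u + v + 2w + 2z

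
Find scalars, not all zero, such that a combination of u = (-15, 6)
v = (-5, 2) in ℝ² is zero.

Set up α₁u + α₂v = 0 and solve the homogeneous system.
A generator of the null space is (1, -3).

u - 3v = 0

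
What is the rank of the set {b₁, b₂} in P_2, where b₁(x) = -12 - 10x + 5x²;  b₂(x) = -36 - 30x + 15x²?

Represent each element by its coordinate vector in ℝ³.
Form the matrix with b₁, b₂ as columns and reduce.
Exactly 1 pivot survives; hence the rank is 1.

1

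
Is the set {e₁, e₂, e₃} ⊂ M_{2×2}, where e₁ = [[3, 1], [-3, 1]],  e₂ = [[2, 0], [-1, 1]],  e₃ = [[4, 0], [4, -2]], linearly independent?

linearly independent

Take coordinates with respect to the standard basis {E₁₁, E₁₂, E₂₁, E₂₂}.
Row-reduce the matrix whose columns are e₁, e₂, e₃.
The reduction yields 3 nonzero rows, so the rank is 3.
Since rank = 3 (the number of vectors), the set is linearly independent.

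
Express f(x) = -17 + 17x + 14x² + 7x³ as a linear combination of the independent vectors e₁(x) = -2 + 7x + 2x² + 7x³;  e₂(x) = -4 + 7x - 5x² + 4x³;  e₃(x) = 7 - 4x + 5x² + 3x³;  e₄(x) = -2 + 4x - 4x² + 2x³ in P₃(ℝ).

Work in coordinates with respect to the standard basis {1, x, …, x³}.
Since e₁, e₂, e₃, e₄ are independent, the coefficients expressing f are uniquely determined by a linear system.
Row-reducing the augmented matrix gives the unique coefficients (α₁, …, α₄) = (4, -1, -3, -4).

f = 4e₁ - e₂ - 3e₃ - 4e₄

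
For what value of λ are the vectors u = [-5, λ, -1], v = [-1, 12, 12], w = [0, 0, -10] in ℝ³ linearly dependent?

The set is linearly dependent precisely when det[u; v; w] = 0.
The determinant works out to 600 - 10*λ.
Solving 600 - 10*λ = 0 yields λ = 60.

λ = 60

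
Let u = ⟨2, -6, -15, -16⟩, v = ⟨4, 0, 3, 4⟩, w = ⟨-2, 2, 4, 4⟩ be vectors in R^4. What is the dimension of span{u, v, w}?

Row-reduce the 3×4 matrix with these as rows.
Reduction leaves 2 leading entries, giving rank 2.

2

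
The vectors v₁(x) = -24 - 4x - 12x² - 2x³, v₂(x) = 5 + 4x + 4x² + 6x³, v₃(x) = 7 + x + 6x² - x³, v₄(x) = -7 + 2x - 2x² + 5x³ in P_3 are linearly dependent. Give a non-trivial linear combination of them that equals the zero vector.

Write each element as a vector in ℝ⁴ using {1, x, …, x³}.
Solve the homogeneous system with v₁, v₂, v₃, v₄ as columns by row-reducing the coefficient matrix.
One solution (up to scaling) is (1, 2, 0, -2).

v₁ + 2v₂ - 2v₄ = 0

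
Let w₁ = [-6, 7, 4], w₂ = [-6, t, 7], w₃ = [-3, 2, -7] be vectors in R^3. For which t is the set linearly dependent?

Dependence holds iff the 3×3 matrix [w₁ w₂ w₃] is singular.
The determinant works out to 54*t - 405.
Setting this to zero gives t = 15/2.

t = 15/2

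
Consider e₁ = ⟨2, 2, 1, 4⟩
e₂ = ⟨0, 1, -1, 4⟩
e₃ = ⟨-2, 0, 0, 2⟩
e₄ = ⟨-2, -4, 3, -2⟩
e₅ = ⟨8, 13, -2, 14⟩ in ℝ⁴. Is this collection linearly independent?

There are 5 vectors in a 4-dimensional space, so they cannot be linearly independent.

linearly dependent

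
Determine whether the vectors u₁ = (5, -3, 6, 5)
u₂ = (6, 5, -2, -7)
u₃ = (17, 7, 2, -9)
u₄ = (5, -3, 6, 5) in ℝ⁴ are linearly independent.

Two of the vectors are equal, giving an immediate dependence.

linearly dependent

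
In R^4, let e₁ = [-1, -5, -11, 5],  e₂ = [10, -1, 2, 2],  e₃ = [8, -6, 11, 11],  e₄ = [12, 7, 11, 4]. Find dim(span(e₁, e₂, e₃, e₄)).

dim = 4

Form the matrix with e₁, e₂, e₃, e₄ as columns and reduce.
Exactly 4 pivots survive; hence the rank is 4.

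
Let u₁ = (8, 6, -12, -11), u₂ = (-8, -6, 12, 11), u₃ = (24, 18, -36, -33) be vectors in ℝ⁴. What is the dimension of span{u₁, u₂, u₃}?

Row-reduce the 3×4 matrix with these as rows.
Exactly 1 pivot survives; hence the rank is 1.

dim = 1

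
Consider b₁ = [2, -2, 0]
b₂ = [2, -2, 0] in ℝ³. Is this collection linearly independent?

Two of the vectors are equal, giving an immediate dependence.

linearly dependent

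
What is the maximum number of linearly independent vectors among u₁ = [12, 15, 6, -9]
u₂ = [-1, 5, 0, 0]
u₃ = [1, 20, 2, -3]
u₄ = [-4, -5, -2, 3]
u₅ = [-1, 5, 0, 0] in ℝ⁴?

Apply Gaussian elimination to the matrix whose rows are u₁, u₂, u₃, u₄, u₅.
There are 2 pivot columns, so rank = 2.
(With 5 elements in a 4-dimensional space the rank is at most 4.)

2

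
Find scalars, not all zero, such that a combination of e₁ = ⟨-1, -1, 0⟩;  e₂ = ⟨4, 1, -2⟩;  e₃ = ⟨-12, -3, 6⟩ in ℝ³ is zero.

Row-reduce the matrix with e₁, e₂, e₃ as columns; the null space gives the coefficients.
A generator of the null space is (0, 3, 1).

3e₂ + e₃ = 0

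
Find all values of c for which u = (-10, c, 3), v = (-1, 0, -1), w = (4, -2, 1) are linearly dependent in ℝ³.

The set is linearly dependent precisely when det[u; v; w] = 0.
The determinant works out to 26 - 3*c.
Solving 26 - 3*c = 0 yields c = 26/3.

c = 26/3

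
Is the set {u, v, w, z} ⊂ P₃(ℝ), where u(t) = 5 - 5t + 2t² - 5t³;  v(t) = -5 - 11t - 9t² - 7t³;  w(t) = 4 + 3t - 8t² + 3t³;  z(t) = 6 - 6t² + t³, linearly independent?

linearly independent

Write each element as a coordinate vector in ℝ⁴ using {1, t, …, t³}.
Place the vectors as rows of a 4×4 matrix and reduce to echelon form.
The reduction yields 4 nonzero rows, so the rank is 4.
Since rank = 4 (the number of vectors), the set is linearly independent.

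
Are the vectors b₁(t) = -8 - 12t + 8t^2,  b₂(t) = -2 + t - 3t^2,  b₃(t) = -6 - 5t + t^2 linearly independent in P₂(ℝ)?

linearly dependent

Take coordinates with respect to the standard basis {1, t, t^2}.
Form the 3×3 matrix with these as columns; its determinant is 0.
A zero determinant means the columns are linearly dependent.
Indeed b₁ + 2b₂ - 2b₃ = 0.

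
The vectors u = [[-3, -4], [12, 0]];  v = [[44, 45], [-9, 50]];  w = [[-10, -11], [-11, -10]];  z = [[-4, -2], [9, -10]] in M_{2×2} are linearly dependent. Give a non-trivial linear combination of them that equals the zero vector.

Write each element as a vector in ℝ⁴ using {E₁₁, E₁₂, E₂₁, E₂₂}.
Solve the homogeneous system with u, v, w, z as columns by row-reducing the coefficient matrix.
One solution (up to scaling) is (2, 1, 3, 2).

2u + v + 3w + 2z = 0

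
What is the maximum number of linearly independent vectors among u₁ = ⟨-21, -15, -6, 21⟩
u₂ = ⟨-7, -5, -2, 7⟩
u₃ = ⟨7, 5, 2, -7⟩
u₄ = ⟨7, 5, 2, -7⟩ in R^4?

1

Row-reduce the 4×4 matrix with these as rows.
There is 1 pivot column, so rank = 1.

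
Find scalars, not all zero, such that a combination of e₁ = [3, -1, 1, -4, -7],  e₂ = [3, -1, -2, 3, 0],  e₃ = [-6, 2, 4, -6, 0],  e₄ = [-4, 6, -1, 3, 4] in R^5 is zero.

2e₂ + e₃ = 0

Write the vectors as columns of a matrix and find a nonzero vector in its null space.
The free variable yields coefficients (0, 2, 1, 0) (any nonzero multiple also works).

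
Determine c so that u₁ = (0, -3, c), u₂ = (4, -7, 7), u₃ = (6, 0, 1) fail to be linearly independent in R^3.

The set is linearly dependent precisely when det[u₁; u₂; u₃] = 0.
Cofactor expansion gives det = 42*c - 114.
Setting this to zero gives c = 19/7.

c = 19/7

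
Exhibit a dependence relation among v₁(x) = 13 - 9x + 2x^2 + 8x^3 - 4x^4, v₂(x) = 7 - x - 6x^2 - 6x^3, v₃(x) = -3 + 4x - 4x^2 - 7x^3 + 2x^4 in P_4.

Pass to coordinate vectors relative to the basis {1, x, …, x^4}.
Set up α₁v₁ + … + α₃v₃ = 0 and solve the homogeneous system.
One solution (up to scaling) is (1, -1, 2).

v₁ - v₂ + 2v₃ = 0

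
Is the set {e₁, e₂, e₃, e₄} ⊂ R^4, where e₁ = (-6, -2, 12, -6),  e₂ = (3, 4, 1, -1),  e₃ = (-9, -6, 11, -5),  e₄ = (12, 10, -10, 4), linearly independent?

linearly dependent

Place the vectors as rows of a 4×4 matrix and reduce to echelon form.
The reduction yields 2 nonzero rows, so the rank is 2.
Since rank 2 < 4, the set is linearly dependent.
Indeed e₁ - e₂ - e₃ = 0.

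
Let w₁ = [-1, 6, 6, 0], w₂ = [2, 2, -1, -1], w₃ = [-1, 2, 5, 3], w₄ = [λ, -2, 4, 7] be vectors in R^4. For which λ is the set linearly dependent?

The vectors are dependent exactly when the determinant of the matrix with rows w₁, w₂, w₃, w₄ vanishes.
Cofactor expansion gives det = 36*λ + 6.
Setting this to zero gives λ = -1/6.

λ = -1/6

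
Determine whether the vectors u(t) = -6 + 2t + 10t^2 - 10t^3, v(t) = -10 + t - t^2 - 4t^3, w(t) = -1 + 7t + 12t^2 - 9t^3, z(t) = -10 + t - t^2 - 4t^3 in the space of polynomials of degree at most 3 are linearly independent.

Take coordinates with respect to the standard basis {1, t, …, t^3}.
Two of the vectors are equal, giving an immediate dependence.

linearly dependent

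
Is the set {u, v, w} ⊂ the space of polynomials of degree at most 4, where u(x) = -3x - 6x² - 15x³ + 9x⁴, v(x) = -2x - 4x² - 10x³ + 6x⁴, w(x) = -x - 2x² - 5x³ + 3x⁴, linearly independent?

Write each element as a coordinate vector in ℝ⁵ using {1, x, …, x⁴}.
Row-reduce the matrix whose columns are u, v, w.
The reduction yields 1 nonzero row, so the rank is 1.
Since rank 1 < 3, the set is linearly dependent.
Indeed 2u - 3v = 0.

linearly dependent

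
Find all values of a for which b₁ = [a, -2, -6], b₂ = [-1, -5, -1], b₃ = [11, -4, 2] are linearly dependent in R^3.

a = -24

Place the vectors as rows of a 3×3 matrix; dependence ⇔ determinant zero.
Cofactor expansion gives det = -14*a - 336.
Solving -14*a - 336 = 0 yields a = -24.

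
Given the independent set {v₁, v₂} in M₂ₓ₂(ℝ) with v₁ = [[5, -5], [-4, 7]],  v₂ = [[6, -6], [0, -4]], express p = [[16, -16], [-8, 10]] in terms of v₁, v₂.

p = 2v₁ + v₂

Identify each element with its coordinate vector in ℝ⁴ via {E₁₁, E₁₂, E₂₁, E₂₂}.
Solve the system with v₁, v₂ as columns and p as the right-hand side.
The system has the unique solution (α₁, α₂) = (2, 1).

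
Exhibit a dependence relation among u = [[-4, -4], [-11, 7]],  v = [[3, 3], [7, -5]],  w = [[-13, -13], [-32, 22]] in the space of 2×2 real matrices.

Write each element as a vector in ℝ⁴ using {E₁₁, E₁₂, E₂₁, E₂₂}.
Solve the homogeneous system with u, v, w as columns by row-reducing the coefficient matrix.
One solution (up to scaling) is (1, -3, -1).

u - 3v - w = 0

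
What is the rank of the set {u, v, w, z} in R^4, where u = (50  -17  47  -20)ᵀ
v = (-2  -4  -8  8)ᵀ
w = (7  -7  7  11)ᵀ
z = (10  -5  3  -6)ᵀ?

Form the matrix with u, v, w, z as columns and reduce.
Reduction leaves 3 leading entries, giving rank 3.

rank 3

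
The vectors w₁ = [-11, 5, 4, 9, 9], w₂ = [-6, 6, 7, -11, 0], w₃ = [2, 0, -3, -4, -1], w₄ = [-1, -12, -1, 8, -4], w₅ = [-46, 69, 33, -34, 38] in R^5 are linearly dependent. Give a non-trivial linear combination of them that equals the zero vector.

Write the vectors as columns of a matrix and find a nonzero vector in its null space.
The free variable yields coefficients (3, 3, 1, -3, -1) (any nonzero multiple also works).

3w₁ + 3w₂ + w₃ - 3w₄ - w₅ = 0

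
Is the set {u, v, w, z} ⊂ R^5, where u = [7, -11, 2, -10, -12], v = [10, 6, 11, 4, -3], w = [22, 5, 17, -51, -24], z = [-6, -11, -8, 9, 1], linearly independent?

linearly dependent

Row-reduce the matrix whose columns are u, v, w, z.
The reduction yields 3 nonzero rows, so the rank is 3.
Since rank 3 < 4, the set is linearly dependent.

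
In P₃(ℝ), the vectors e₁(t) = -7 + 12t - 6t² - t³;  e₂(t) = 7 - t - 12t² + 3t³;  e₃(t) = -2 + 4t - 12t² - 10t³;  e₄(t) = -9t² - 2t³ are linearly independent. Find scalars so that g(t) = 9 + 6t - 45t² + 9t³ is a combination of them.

g = e₁ + 2e₂ - e₃ + 3e₄

Work in coordinates with respect to the standard basis {1, t, …, t³}.
Solve the system with e₁, e₂, e₃, e₄ as columns and g as the right-hand side.
The system has the unique solution (α₁, …, α₄) = (1, 2, -1, 3).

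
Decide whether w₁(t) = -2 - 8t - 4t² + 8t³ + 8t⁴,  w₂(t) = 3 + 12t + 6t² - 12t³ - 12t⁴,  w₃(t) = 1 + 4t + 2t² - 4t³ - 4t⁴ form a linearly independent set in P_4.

linearly dependent

Take coordinates with respect to the standard basis {1, t, …, t⁴}.
One vector is a scalar multiple of another, so the set is dependent.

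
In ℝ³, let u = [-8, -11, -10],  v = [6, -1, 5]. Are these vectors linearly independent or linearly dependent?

Row-reduce the matrix whose columns are u, v.
The reduction yields 2 nonzero rows, so the rank is 2.
Since rank = 2 (the number of vectors), the set is linearly independent.

linearly independent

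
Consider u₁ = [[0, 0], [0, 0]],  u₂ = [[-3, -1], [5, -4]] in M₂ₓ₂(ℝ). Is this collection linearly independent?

Write each element as a coordinate vector in ℝ⁴ using {E₁₁, E₁₂, E₂₁, E₂₂}.
One of the vectors is the zero vector, so the set is linearly dependent.

linearly dependent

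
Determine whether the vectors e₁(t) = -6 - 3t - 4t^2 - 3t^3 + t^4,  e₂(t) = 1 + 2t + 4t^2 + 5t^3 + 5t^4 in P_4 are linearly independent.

linearly independent

Take coordinates with respect to the standard basis {1, t, …, t^4}.
Place the vectors as rows of a 2×5 matrix and reduce to echelon form.
The reduction yields 2 nonzero rows, so the rank is 2.
Since rank = 2 (the number of vectors), the set is linearly independent.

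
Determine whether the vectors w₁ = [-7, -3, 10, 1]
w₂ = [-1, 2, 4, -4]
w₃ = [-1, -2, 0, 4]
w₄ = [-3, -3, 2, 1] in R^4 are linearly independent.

Row-reduce the matrix whose columns are w₁, w₂, w₃, w₄.
The reduction yields 3 nonzero rows, so the rank is 3.
Since rank 3 < 4, the set is linearly dependent.
Indeed w₁ - 2w₂ - 2w₃ - w₄ = 0.

linearly dependent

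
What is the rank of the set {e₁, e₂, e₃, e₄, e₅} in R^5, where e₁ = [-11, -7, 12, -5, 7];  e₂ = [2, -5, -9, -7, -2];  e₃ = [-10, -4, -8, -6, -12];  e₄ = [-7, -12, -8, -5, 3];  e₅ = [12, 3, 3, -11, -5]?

rank 5

Put the 5×5 matrix [e₁|e₂|e₃|e₄|e₅] into echelon form.
Reduction leaves 5 leading entries, giving rank 5.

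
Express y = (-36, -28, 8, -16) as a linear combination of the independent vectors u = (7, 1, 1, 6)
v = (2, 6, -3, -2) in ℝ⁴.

y = -4u - 4v

Since u, v are independent, the coefficients expressing y are uniquely determined by a linear system.
Row-reducing the augmented matrix gives the unique coefficients (c₁, c₂) = (-4, -4).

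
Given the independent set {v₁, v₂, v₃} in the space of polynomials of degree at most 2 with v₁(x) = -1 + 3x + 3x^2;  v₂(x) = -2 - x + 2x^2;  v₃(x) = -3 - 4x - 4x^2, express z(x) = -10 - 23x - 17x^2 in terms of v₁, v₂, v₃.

Take coordinate vectors relative to {1, x, x^2}.
Solve the system with v₁, v₂, v₃ as columns and z as the right-hand side.
The system has the unique solution (a₁, a₂, a₃) = (-3, 2, 3).

z = -3v₁ + 2v₂ + 3v₃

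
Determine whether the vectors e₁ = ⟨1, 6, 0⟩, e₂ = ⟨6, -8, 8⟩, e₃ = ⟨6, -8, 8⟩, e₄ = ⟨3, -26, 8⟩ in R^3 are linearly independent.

There are 4 vectors in a 3-dimensional space, so they cannot be linearly independent.

linearly dependent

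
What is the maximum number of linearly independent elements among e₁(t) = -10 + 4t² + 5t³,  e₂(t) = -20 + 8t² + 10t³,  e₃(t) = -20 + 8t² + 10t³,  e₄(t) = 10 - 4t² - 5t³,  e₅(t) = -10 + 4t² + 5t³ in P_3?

1

Use coordinates relative to {1, t, …, t³}.
Form the matrix with e₁, e₂, e₃, e₄, e₅ as columns and reduce.
There is 1 pivot column, so rank = 1.
(With 5 elements in a 4-dimensional space the rank is at most 4.)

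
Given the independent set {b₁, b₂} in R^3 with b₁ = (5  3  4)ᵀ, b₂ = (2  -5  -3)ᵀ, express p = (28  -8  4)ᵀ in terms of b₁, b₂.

p = 4b₁ + 4b₂

Since b₁, b₂ are independent, the coefficients expressing p are uniquely determined by a linear system.
Row-reducing the augmented matrix gives the unique coefficients (α₁, α₂) = (4, 4).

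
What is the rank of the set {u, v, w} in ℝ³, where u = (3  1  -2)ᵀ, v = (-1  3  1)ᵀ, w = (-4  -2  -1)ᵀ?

Form the matrix with u, v, w as columns and reduce.
Exactly 3 pivots survive; hence the rank is 3.

rank 3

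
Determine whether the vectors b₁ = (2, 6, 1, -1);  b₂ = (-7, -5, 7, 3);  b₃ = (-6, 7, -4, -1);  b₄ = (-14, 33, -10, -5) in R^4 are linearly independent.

Row-reduce the matrix whose columns are b₁, b₂, b₃, b₄.
The reduction yields 3 nonzero rows, so the rank is 3.
Since rank 3 < 4, the set is linearly dependent.

linearly dependent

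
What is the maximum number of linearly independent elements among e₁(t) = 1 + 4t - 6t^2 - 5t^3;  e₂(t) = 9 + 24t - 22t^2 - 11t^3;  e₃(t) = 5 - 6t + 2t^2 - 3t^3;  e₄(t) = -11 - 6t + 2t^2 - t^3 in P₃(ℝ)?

Pass to coordinate vectors with respect to the basis {1, t, …, t^3}.
Put the 4×4 matrix [e₁|e₂|e₃|e₄] into echelon form.
Exactly 3 pivots survive; hence the rank is 3.

3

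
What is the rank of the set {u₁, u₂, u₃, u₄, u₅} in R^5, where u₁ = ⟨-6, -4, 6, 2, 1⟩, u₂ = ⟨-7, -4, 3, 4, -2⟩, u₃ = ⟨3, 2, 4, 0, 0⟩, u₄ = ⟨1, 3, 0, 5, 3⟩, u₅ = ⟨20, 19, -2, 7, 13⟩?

4

Apply Gaussian elimination to the matrix whose rows are u₁, u₂, u₃, u₄, u₅.
Exactly 4 pivots survive; hence the rank is 4.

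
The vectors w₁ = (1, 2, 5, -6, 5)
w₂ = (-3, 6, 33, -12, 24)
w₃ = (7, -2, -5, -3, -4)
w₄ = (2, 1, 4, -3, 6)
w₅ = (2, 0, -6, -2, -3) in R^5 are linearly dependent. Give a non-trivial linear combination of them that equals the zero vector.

3w₁ - w₂ - 3w₅ = 0

Set up α₁w₁ + … + α₅w₅ = 0 and solve the homogeneous system.
One solution (up to scaling) is (3, -1, 0, 0, -3).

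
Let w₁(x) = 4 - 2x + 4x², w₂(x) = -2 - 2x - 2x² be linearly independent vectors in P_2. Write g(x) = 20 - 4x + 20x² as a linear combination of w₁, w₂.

g = 4w₁ - 2w₂

Take coordinate vectors relative to {1, x, x²}.
Set up the augmented matrix [w₁ | w₂ | g] and row-reduce.
Row-reducing the augmented matrix gives the unique coefficients (c₁, c₂) = (4, -2).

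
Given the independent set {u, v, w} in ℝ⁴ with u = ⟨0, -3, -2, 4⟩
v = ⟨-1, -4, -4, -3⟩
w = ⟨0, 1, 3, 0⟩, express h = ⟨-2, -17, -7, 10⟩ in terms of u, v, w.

h = 4u + 2v + 3w

Since u, v, w are independent, the coefficients expressing h are uniquely determined by a linear system.
The system has the unique solution (a₁, a₂, a₃) = (4, 2, 3).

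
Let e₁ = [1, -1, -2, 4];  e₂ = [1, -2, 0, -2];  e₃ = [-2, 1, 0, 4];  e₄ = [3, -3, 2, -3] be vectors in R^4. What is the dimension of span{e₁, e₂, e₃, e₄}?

Apply Gaussian elimination to the matrix whose rows are e₁, e₂, e₃, e₄.
Exactly 4 pivots survive; hence the rank is 4.

dim = 4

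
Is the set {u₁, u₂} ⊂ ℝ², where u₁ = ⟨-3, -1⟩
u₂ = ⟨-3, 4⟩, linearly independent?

linearly independent

Form the 2×2 matrix with these as columns; its determinant is -15.
A nonzero determinant means the columns are linearly independent.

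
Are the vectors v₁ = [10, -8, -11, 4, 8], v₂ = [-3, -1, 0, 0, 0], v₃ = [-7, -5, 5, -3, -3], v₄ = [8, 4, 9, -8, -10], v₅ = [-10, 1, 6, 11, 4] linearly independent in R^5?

linearly independent

The matrix [v₁|v₂|v₃|v₄|v₅] has determinant -6768.
A nonzero determinant means the columns are linearly independent.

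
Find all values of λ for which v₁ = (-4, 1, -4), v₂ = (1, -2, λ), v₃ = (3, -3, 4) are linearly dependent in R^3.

λ = 16/9

The vectors are dependent exactly when the determinant of the matrix with rows v₁, v₂, v₃ vanishes.
The determinant works out to 16 - 9*λ.
This vanishes exactly when λ = 16/9.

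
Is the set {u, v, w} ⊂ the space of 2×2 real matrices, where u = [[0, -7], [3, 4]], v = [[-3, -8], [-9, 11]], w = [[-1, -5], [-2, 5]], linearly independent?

Write each element as a coordinate vector in ℝ⁴ using {E₁₁, E₁₂, E₂₁, E₂₂}.
Place the vectors as rows of a 3×4 matrix and reduce to echelon form.
The reduction yields 2 nonzero rows, so the rank is 2.
Since rank 2 < 3, the set is linearly dependent.

linearly dependent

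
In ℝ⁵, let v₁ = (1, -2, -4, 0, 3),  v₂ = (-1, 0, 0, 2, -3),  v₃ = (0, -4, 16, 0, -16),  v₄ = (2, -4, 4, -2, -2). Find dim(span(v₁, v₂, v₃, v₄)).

dim = 3

Apply Gaussian elimination to the matrix whose rows are v₁, v₂, v₃, v₄.
The echelon form has 3 nonzero rows, so the rank is 3.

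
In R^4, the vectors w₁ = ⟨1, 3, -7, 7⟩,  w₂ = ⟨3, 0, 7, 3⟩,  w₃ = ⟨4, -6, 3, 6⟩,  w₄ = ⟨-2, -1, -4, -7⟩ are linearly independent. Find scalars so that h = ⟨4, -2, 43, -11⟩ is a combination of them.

Set up the augmented matrix [w₁ | w₂ | w₃ | w₄ | h] and row-reduce.
The system has the unique solution (α₁, …, α₄) = (-3, 3, -1, -1).

h = -3w₁ + 3w₂ - w₃ - w₄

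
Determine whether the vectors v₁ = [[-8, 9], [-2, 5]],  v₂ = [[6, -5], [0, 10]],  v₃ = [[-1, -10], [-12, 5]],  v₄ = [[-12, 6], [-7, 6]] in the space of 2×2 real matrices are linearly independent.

Write each element as a coordinate vector in ℝ⁴ using {E₁₁, E₁₂, E₂₁, E₂₂}.
The matrix [v₁|v₂|v₃|v₄] has determinant 3713.
A nonzero determinant means the columns are linearly independent.

linearly independent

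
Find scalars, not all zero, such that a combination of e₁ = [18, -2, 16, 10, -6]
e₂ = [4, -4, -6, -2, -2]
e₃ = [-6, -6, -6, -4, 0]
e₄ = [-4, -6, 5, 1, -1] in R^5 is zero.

Solve the homogeneous system with e₁, e₂, e₃, e₄ as columns by row-reducing the coefficient matrix.
A generator of the null space is (1, -2, 3, -2).

e₁ - 2e₂ + 3e₃ - 2e₄ = 0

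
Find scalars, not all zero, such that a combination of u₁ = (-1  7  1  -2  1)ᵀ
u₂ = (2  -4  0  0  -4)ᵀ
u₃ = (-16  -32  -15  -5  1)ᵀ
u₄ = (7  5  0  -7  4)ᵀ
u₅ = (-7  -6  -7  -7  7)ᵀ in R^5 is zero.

Solve the homogeneous system with u₁, u₂, u₃, u₄, u₅ as columns by row-reducing the coefficient matrix.
A generator of the null space is (1, -2, 1, 1, -2).

u₁ - 2u₂ + u₃ + u₄ - 2u₅ = 0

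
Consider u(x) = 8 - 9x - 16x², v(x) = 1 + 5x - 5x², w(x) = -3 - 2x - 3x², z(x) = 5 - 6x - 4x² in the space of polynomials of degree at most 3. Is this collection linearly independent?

Take coordinates with respect to the standard basis {1, x, …, x³}.
Row-reduce the matrix whose columns are u, v, w, z.
The reduction yields 3 nonzero rows, so the rank is 3.
Since rank 3 < 4, the set is linearly dependent.

linearly dependent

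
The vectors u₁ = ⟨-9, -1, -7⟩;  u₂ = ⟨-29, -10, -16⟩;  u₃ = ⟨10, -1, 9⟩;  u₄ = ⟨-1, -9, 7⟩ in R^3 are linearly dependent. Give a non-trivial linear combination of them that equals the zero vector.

Solve the homogeneous system with u₁, u₂, u₃, u₄ as columns by row-reducing the coefficient matrix.
A generator of the null space is (2, -1, -1, 1).

2u₁ - u₂ - u₃ + u₄ = 0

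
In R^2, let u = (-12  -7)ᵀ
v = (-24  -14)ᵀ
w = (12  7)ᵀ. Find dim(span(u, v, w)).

dim = 1

Row-reduce the 3×2 matrix with these as rows.
Reduction leaves 1 leading entry, giving rank 1.
(With 3 elements in a 2-dimensional space the rank is at most 2.)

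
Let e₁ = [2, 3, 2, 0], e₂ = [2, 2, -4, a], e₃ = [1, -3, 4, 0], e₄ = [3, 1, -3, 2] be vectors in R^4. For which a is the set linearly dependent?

Place the vectors as rows of a 4×4 matrix; dependence ⇔ determinant zero.
Expanding, det = 75*a - 120.
This vanishes exactly when a = 8/5.

a = 8/5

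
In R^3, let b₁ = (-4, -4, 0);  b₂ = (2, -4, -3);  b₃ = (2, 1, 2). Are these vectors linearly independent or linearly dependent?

The matrix [b₁|b₂|b₃] has determinant 60.
A nonzero determinant means the columns are linearly independent.

linearly independent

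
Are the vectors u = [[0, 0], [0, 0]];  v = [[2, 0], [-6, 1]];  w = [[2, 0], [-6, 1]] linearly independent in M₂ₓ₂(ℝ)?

Take coordinates with respect to the standard basis {E₁₁, E₁₂, E₂₁, E₂₂}.
One of the vectors is the zero vector, so the set is linearly dependent.

linearly dependent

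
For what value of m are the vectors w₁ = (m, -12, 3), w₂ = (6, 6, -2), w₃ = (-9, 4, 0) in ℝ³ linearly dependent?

m = -9/4

The vectors are dependent exactly when the determinant of the matrix with rows w₁, w₂, w₃ vanishes.
Expanding, det = 8*m + 18.
Setting this to zero gives m = -9/4.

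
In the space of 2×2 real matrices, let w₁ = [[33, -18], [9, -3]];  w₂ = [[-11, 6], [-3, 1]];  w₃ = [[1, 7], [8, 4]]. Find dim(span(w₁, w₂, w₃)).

Pass to coordinate vectors with respect to the basis {E₁₁, E₁₂, E₂₁, E₂₂}.
Apply Gaussian elimination to the matrix whose rows are w₁, w₂, w₃.
Exactly 2 pivots survive; hence the rank is 2.

dim = 2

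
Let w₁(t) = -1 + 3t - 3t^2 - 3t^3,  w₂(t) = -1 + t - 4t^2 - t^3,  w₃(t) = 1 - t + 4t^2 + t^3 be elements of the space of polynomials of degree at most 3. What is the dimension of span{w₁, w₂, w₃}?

2

Represent each element by its coordinate vector in ℝ⁴.
Form the matrix with w₁, w₂, w₃ as columns and reduce.
There are 2 pivot columns, so rank = 2.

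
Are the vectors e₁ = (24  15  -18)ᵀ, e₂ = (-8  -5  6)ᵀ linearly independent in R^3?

Row-reduce the matrix whose columns are e₁, e₂.
The reduction yields 1 nonzero row, so the rank is 1.
Since rank 1 < 2, the set is linearly dependent.

linearly dependent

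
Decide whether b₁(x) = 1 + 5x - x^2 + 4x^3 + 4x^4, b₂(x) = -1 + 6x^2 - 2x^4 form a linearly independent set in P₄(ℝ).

Write each element as a coordinate vector in ℝ⁵ using {1, x, …, x^4}.
Place the vectors as rows of a 2×5 matrix and reduce to echelon form.
The reduction yields 2 nonzero rows, so the rank is 2.
Since rank = 2 (the number of vectors), the set is linearly independent.

linearly independent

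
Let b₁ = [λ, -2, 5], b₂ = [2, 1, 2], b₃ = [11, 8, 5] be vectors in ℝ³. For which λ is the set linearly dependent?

λ = 1/11

Dependence holds iff the 3×3 matrix [b₁ b₂ b₃] is singular.
Cofactor expansion gives det = 1 - 11*λ.
Solving 1 - 11*λ = 0 yields λ = 1/11.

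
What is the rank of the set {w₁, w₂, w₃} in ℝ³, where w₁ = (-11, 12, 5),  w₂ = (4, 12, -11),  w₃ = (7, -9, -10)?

rank 3

Form the matrix with w₁, w₂, w₃ as columns and reduce.
The echelon form has 3 nonzero rows, so the rank is 3.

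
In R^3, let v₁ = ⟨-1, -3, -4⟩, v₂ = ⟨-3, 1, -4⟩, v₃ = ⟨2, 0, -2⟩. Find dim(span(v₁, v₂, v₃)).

Apply Gaussian elimination to the matrix whose rows are v₁, v₂, v₃.
Reduction leaves 3 leading entries, giving rank 3.

dim = 3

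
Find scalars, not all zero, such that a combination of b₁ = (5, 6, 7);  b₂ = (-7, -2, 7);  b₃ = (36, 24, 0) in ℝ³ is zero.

3b₁ - 3b₂ - b₃ = 0

Solve the homogeneous system with b₁, b₂, b₃ as columns by row-reducing the coefficient matrix.
One solution (up to scaling) is (3, -3, -1).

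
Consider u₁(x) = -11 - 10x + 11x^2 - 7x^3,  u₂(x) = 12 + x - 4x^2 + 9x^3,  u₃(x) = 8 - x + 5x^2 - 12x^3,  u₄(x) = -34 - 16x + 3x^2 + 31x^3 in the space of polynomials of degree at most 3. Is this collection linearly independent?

linearly dependent

Take coordinates with respect to the standard basis {1, x, …, x^3}.
Row-reduce the matrix whose columns are u₁, u₂, u₃, u₄.
The reduction yields 3 nonzero rows, so the rank is 3.
Since rank 3 < 4, the set is linearly dependent.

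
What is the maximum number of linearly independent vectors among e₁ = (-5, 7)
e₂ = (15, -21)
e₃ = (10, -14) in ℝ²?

Row-reduce the 3×2 matrix with these as rows.
Reduction leaves 1 leading entry, giving rank 1.
(With 3 elements in a 2-dimensional space the rank is at most 2.)

1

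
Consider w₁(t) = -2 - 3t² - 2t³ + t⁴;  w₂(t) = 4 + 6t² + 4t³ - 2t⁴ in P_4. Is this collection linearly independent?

linearly dependent

Write each element as a coordinate vector in ℝ⁵ using {1, t, …, t⁴}.
Place the vectors as rows of a 2×5 matrix and reduce to echelon form.
The reduction yields 1 nonzero row, so the rank is 1.
Since rank 1 < 2, the set is linearly dependent.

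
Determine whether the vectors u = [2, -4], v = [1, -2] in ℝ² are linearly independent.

One vector is a scalar multiple of another, so the set is dependent.

linearly dependent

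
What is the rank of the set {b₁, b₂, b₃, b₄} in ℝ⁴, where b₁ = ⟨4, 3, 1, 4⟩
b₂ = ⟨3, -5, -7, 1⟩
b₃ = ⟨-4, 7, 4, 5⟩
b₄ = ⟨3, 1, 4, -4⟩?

Row-reduce the 4×4 matrix with these as rows.
Exactly 4 pivots survive; hence the rank is 4.

4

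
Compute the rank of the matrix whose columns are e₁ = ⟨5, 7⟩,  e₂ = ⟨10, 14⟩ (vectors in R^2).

Put the 2×2 matrix [e₁|e₂] into echelon form.
There is 1 pivot column, so rank = 1.

1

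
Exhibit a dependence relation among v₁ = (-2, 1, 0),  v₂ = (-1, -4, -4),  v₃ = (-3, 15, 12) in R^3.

Set up α₁v₁ + … + α₃v₃ = 0 and solve the homogeneous system.
A generator of the null space is (3, -3, -1).

3v₁ - 3v₂ - v₃ = 0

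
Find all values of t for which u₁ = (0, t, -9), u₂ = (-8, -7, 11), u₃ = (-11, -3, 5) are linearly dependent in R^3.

t = 53/9

Place the vectors as rows of a 3×3 matrix; dependence ⇔ determinant zero.
Cofactor expansion gives det = 477 - 81*t.
Solving 477 - 81*t = 0 yields t = 53/9.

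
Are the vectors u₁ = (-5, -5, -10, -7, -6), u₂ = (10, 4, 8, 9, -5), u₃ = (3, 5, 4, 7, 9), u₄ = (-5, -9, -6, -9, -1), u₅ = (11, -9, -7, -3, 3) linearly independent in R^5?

Place the vectors as rows of a 5×5 matrix and reduce to echelon form.
The reduction yields 5 nonzero rows, so the rank is 5.
Since rank = 5 (the number of vectors), the set is linearly independent.

linearly independent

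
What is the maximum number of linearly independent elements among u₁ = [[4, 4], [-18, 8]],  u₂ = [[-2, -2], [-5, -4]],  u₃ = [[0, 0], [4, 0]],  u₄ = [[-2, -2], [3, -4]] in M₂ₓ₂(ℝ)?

Represent each element by its coordinate vector in ℝ⁴.
Put the 4×4 matrix [u₁|u₂|u₃|u₄] into echelon form.
The echelon form has 2 nonzero rows, so the rank is 2.

2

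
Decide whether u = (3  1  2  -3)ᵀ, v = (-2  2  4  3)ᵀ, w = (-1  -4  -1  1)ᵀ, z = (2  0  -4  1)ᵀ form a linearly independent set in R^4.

linearly independent

Place the vectors as rows of a 4×4 matrix and reduce to echelon form.
The reduction yields 4 nonzero rows, so the rank is 4.
Since rank = 4 (the number of vectors), the set is linearly independent.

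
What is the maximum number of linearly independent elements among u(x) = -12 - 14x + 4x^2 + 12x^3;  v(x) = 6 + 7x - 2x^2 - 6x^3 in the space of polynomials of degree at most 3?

1

Pass to coordinate vectors with respect to the basis {1, x, …, x^3}.
Row-reduce the 2×4 matrix with these as rows.
There is 1 pivot column, so rank = 1.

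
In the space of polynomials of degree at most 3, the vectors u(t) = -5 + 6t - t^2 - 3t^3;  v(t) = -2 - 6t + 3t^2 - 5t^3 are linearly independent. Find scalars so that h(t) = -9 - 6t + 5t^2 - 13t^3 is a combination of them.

Work in coordinates with respect to the standard basis {1, t, …, t^3}.
Write h = α₁u + α₂v and equate components.
Back-substitution yields (α₁, α₂) = (1, 2).

h = u + 2v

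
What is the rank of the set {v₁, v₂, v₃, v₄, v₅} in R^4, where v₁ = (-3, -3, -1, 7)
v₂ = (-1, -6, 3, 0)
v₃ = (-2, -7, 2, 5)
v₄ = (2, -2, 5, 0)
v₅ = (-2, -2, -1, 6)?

Form the matrix with v₁, v₂, v₃, v₄, v₅ as columns and reduce.
There are 4 pivot columns, so rank = 4.
(With 5 elements in a 4-dimensional space the rank is at most 4.)

4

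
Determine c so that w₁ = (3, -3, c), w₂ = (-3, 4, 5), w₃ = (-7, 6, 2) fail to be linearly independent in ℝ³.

c = -21/10

The vectors are dependent exactly when the determinant of the matrix with rows w₁, w₂, w₃ vanishes.
Expanding, det = 10*c + 21.
Setting this to zero gives c = -21/10.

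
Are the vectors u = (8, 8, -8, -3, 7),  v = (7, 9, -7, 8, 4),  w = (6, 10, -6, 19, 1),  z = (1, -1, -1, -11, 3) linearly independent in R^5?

linearly dependent

Place the vectors as rows of a 4×5 matrix and reduce to echelon form.
The reduction yields 2 nonzero rows, so the rank is 2.
Since rank 2 < 4, the set is linearly dependent.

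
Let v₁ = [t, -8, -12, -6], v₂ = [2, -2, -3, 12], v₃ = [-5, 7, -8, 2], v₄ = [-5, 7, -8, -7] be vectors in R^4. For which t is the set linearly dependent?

t = 8

The set is linearly dependent precisely when det[v₁; v₂; v₃; v₄] = 0.
Expanding, det = 2664 - 333*t.
This vanishes exactly when t = 8.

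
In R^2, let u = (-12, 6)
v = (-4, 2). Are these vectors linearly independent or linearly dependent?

Form the 2×2 matrix with these as columns; its determinant is 0.
A zero determinant means the columns are linearly dependent.
Indeed u - 3v = 0.

linearly dependent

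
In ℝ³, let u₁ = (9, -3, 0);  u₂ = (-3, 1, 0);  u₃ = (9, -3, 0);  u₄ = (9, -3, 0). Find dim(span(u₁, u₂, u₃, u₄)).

Form the matrix with u₁, u₂, u₃, u₄ as columns and reduce.
There is 1 pivot column, so rank = 1.
(With 4 elements in a 3-dimensional space the rank is at most 3.)

1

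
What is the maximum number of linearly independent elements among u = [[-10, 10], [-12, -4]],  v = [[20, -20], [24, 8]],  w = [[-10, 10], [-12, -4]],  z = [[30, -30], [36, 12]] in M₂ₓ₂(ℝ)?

Pass to coordinate vectors with respect to the basis {E₁₁, E₁₂, E₂₁, E₂₂}.
Form the matrix with u, v, w, z as columns and reduce.
There is 1 pivot column, so rank = 1.

1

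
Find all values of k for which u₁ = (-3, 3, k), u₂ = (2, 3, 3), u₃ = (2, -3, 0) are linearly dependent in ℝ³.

The vectors are dependent exactly when the determinant of the matrix with rows u₁, u₂, u₃ vanishes.
Cofactor expansion gives det = -12*k - 9.
Setting this to zero gives k = -3/4.

k = -3/4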